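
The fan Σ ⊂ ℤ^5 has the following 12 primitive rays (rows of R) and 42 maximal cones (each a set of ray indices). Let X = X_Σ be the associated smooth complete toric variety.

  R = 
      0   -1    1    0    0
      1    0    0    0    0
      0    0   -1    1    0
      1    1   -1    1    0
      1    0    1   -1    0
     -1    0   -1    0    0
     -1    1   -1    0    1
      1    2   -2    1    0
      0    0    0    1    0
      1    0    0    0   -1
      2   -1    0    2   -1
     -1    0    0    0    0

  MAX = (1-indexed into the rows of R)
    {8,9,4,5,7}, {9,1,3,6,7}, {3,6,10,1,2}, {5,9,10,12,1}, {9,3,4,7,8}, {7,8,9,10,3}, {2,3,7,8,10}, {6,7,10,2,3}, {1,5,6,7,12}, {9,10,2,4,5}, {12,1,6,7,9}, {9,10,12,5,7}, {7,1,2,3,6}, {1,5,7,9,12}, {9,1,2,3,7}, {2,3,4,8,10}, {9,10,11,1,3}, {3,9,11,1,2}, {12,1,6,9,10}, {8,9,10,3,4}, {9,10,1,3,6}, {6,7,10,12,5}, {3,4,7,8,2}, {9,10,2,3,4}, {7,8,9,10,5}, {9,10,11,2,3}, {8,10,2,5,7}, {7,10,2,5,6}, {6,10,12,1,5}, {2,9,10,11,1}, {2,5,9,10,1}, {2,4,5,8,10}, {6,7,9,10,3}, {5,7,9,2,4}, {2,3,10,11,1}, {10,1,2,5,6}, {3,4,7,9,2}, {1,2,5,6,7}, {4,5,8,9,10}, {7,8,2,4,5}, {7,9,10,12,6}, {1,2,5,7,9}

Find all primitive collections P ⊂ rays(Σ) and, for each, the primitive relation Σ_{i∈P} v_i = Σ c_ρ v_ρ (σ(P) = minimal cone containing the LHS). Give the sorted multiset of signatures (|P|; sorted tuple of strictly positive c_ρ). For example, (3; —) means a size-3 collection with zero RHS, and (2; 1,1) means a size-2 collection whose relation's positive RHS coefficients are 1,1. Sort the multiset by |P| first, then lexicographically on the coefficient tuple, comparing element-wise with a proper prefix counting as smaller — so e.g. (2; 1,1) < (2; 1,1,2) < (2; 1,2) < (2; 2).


22 collections generate NE(X_Σ); each relation:

  {2,12}:  v_{2} + v_{12} = 0  →  sig = (2; —)
  {1,8}:  v_{1} + v_{8} = v_{4}  →  sig = (2; 1)
  {3,5}:  v_{3} + v_{5} = v_{2}  →  sig = (2; 1)
  {1,4}:  v_{1} + v_{4} = v_{2} + v_{9}  →  sig = (2; 1,1)
  {3,12}:  v_{3} + v_{12} = v_{6} + v_{9}  →  sig = (2; 1,1)
  {4,6}:  v_{4} + v_{6} = v_{3} + v_{7} + v_{10}  →  sig = (2; 1,1,1)
  {4,12}:  v_{4} + v_{12} = v_{7} + v_{9} + v_{10}  →  sig = (2; 1,1,1)
  {7,11}:  v_{7} + v_{11} = v_{2} + v_{3} + v_{9}  →  sig = (2; 1,1,1)
  {11,12}:  v_{11} + v_{12} = v_{1} + v_{3} + v_{9} + v_{10}  →  sig = (2; 1,1,1,1)
  {8,11}:  v_{8} + v_{11} = v_{2} + v_{3} + v_{4} + v_{9} + v_{10}  →  sig = (2; 1,1,1,1,1)
  {5,11}:  v_{5} + v_{11} = v_{1} + 2·v_{2} + v_{9} + v_{10}  →  sig = (2; 1,1,1,2)
  {6,11}:  v_{6} + v_{11} = v_{1} + 2·v_{3} + v_{10}  →  sig = (2; 1,1,2)
  {4,11}:  v_{4} + v_{11} = 2·v_{2} + v_{3} + 2·v_{9} + v_{10}  →  sig = (2; 1,1,2,2)
  {6,8}:  v_{6} + v_{8} = v_{3} + 2·v_{7} + 2·v_{10}  →  sig = (2; 1,2,2)
  {8,12}:  v_{8} + v_{12} = 2·v_{7} + v_{9} + 2·v_{10}  →  sig = (2; 1,2,2)
  {1,7,10}:  v_{1} + v_{7} + v_{10} = 0  →  sig = (3; —)
  {5,6,9}:  v_{5} + v_{6} + v_{9} = 0  →  sig = (3; —)
  {2,6,9}:  v_{2} + v_{6} + v_{9} = v_{3}  →  sig = (3; 1)
  {4,7,10}:  v_{4} + v_{7} + v_{10} = v_{8}  →  sig = (3; 1)
  {2,8,9}:  v_{2} + v_{8} + v_{9} = 2·v_{4}  →  sig = (3; 2)
  {2,7,9,10}:  v_{2} + v_{7} + v_{9} + v_{10} = v_{4}  →  sig = (4; 1)
  {1,2,3,9,10}:  v_{1} + v_{2} + v_{3} + v_{9} + v_{10} = v_{11}  →  sig = (5; 1)

Sorted signature multiset PRS(X):
    |P|=2: 15 collections, coeffs (), (1), (1), (1,1), (1,1), (1,1,1), (1,1,1), (1,1,1), (1,1,1,1), (1,1,1,1,1), (1,1,1,2), (1,1,2), (1,1,2,2), (1,2,2), (1,2,2)
    |P|=3: 5 collections, coeffs (), (), (1), (1), (2)
    |P|=4: 1 collection, coeffs (1)
    |P|=5: 1 collection, coeffs (1)


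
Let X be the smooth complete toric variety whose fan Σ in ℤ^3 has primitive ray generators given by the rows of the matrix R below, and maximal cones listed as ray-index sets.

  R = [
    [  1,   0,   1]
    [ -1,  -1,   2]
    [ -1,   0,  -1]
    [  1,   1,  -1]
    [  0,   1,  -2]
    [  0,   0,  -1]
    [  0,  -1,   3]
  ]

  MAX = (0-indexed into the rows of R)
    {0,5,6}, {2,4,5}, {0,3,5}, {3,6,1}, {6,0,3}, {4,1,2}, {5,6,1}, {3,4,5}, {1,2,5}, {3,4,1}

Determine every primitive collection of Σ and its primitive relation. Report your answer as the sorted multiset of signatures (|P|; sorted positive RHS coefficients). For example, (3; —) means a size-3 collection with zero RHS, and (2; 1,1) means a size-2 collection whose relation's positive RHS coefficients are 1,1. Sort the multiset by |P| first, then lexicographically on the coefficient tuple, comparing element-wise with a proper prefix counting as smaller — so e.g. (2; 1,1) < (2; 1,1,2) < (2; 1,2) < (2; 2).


The 9 primitive collections of Σ (r=7, n=3):

  {0,2}:  v_{0} + v_{2} = 0 — sig = (2; —)
  {0,1}:  v_{0} + v_{1} = v_{6} — sig = (2; 1)
  {0,4}:  v_{0} + v_{4} = v_{3} — sig = (2; 1)
  {2,3}:  v_{2} + v_{3} = v_{4} — sig = (2; 1)
  {2,6}:  v_{2} + v_{6} = v_{1} — sig = (2; 1)
  {4,6}:  v_{4} + v_{6} = v_{1} + v_{3} — sig = (2; 1,1)
  {1,3,5}:  v_{1} + v_{3} + v_{5} = 0 — sig = (3; —)
  {1,4,5}:  v_{1} + v_{4} + v_{5} = v_{2} — sig = (3; 1)
  {3,5,6}:  v_{3} + v_{5} + v_{6} = v_{0} — sig = (3; 1)

Sorted signature multiset PRS(X):
    (2; —)
    (2; 1)
    (2; 1)
    (2; 1)
    (2; 1)
    (2; 1,1)
    (3; —)
    (3; 1)
    (3; 1)


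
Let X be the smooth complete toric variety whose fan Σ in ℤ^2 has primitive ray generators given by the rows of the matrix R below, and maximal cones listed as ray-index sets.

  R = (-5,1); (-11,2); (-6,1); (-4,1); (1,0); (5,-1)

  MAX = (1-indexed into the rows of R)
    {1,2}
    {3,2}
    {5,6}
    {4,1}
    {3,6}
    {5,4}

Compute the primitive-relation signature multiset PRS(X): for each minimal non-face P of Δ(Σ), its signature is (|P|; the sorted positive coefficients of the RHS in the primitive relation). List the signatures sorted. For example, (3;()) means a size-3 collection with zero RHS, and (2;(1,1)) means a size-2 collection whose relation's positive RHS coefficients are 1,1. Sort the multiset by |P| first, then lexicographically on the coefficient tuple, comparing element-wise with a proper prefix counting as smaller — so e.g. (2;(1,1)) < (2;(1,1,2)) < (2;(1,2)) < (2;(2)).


|primitive collections| = 9. Relations:

  P={1,6}:  v_{1} + v_{6} = 0  ⇒ sig = (2;())
  P={1,3}:  v_{1} + v_{3} = v_{2}  ⇒ sig = (2;(1))
  P={1,5}:  v_{1} + v_{5} = v_{4}  ⇒ sig = (2;(1))
  P={2,6}:  v_{2} + v_{6} = v_{3}  ⇒ sig = (2;(1))
  P={3,5}:  v_{3} + v_{5} = v_{1}  ⇒ sig = (2;(1))
  P={4,6}:  v_{4} + v_{6} = v_{5}  ⇒ sig = (2;(1))
  P={2,5}:  v_{2} + v_{5} = 2·v_{1}  ⇒ sig = (2;(2))
  P={3,4}:  v_{3} + v_{4} = 2·v_{1}  ⇒ sig = (2;(2))
  P={2,4}:  v_{2} + v_{4} = 3·v_{1}  ⇒ sig = (2;(3))

so the primitive-relation signature multiset is
    |P|=2: 9 collections, coeffs (), (1), (1), (1), (1), (1), (2), (2), (3)


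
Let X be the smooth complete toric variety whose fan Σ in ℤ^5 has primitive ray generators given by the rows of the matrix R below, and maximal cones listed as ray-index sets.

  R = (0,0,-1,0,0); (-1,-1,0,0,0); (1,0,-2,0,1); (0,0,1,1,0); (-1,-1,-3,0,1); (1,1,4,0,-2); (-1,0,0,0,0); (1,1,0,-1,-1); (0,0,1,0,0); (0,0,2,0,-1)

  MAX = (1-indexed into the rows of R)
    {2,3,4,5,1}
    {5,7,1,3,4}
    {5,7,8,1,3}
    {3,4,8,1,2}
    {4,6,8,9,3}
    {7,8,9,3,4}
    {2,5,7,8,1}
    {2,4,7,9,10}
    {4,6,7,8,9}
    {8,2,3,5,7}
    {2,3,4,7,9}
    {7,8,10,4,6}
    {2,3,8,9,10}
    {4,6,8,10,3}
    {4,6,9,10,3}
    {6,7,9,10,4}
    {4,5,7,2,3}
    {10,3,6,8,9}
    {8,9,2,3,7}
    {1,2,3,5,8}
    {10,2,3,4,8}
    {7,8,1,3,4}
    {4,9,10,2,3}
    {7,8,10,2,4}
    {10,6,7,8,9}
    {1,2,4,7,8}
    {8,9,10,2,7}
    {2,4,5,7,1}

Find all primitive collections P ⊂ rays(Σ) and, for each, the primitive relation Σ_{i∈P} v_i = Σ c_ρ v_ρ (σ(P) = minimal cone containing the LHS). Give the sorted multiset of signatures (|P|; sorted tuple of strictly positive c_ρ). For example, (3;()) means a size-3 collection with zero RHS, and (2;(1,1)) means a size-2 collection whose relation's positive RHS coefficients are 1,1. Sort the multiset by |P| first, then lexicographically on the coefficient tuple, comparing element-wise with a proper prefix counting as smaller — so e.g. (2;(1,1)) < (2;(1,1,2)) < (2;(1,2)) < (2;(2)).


Primitive collections (14):

  • {1,9}:  v_{1} + v_{9} = 0  ⟹  sig = (2;())
  • {5,10}:  v_{5} + v_{10} = v_{1} + v_{2}  ⟹  sig = (2;(1,1))
  • {1,6}:  v_{1} + v_{6} = v_{4} + v_{8} + v_{10}  ⟹  sig = (2;(1,1,1))
  • {1,10}:  v_{1} + v_{10} = v_{2} + v_{4} + v_{8}  ⟹  sig = (2;(1,1,1))
  • {5,6}:  v_{5} + v_{6} = v_{2} + v_{4} + v_{8}  ⟹  sig = (2;(1,1,1))
  • {5,9}:  v_{5} + v_{9} = v_{2} + v_{3} + v_{7}  ⟹  sig = (2;(1,1,1))
  • {2,6}:  v_{2} + v_{6} = 2·v_{10}  ⟹  sig = (2;(2))
  • {3,7,10}:  v_{3} + v_{7} + v_{10} = 0  ⟹  sig = (3;())
  • {3,6,7}:  v_{3} + v_{6} + v_{7} = v_{4} + v_{8} + v_{9}  ⟹  sig = (3;(1,1,1))
  • {4,5,8}:  v_{4} + v_{5} + v_{8} = 2·v_{1}  ⟹  sig = (3;(2))
  • {1,2,3,7}:  v_{1} + v_{2} + v_{3} + v_{7} = v_{5}  ⟹  sig = (4;(1))
  • {2,4,8,9}:  v_{2} + v_{4} + v_{8} + v_{9} = v_{10}  ⟹  sig = (4;(1))
  • {4,8,9,10}:  v_{4} + v_{8} + v_{9} + v_{10} = v_{6}  ⟹  sig = (4;(1))
  • {2,3,4,7,8}:  v_{2} + v_{3} + v_{4} + v_{7} + v_{8} = v_{1}  ⟹  sig = (5;(1))

Hence PRS(X_Σ) =
    (2;())
    (2;(1,1))
    (2;(1,1,1))
    (2;(1,1,1))
    (2;(1,1,1))
    (2;(1,1,1))
    (2;(2))
    (3;())
    (3;(1,1,1))
    (3;(2))
    (4;(1))
    (4;(1))
    (4;(1))
    (5;(1))


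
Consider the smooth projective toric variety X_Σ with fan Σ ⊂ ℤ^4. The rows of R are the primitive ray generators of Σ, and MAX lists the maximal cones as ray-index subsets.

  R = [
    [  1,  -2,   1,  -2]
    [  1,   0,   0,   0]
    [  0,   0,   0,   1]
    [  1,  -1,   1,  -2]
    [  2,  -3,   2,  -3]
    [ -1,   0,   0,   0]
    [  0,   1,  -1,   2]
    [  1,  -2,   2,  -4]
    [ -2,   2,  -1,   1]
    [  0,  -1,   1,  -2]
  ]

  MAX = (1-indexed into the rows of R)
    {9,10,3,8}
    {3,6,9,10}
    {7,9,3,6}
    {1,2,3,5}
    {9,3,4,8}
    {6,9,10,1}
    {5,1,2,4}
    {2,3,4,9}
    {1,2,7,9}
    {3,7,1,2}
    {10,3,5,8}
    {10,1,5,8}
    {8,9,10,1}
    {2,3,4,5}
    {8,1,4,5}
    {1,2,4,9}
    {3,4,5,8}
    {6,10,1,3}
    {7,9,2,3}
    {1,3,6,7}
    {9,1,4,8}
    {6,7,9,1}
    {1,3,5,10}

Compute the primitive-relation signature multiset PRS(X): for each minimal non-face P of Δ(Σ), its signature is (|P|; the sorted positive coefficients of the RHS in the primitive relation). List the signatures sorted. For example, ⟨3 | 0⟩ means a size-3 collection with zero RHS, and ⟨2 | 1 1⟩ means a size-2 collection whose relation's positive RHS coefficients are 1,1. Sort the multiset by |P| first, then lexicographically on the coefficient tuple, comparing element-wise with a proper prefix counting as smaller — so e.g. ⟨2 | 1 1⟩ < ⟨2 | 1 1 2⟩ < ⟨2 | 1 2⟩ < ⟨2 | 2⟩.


15 collections generate NE(X_Σ); each relation:

  {2,6}:  v_{2} + v_{6} = 0 — sig = ⟨2 | 0⟩
  {7,10}:  v_{7} + v_{10} = 0 — sig = ⟨2 | 0⟩
  {2,10}:  v_{2} + v_{10} = v_{4} — sig = ⟨2 | 1⟩
  {4,6}:  v_{4} + v_{6} = v_{10} — sig = ⟨2 | 1⟩
  {4,7}:  v_{4} + v_{7} = v_{2} — sig = ⟨2 | 1⟩
  {4,10}:  v_{4} + v_{10} = v_{8} — sig = ⟨2 | 1⟩
  {5,9}:  v_{5} + v_{9} = v_{10} — sig = ⟨2 | 1⟩
  {7,8}:  v_{7} + v_{8} = v_{4} — sig = ⟨2 | 1⟩
  {5,6}:  v_{5} + v_{6} = v_{1} + v_{3} + v_{10} — sig = ⟨2 | 1 1 1⟩
  {5,7}:  v_{5} + v_{7} = v_{1} + v_{2} + v_{3} — sig = ⟨2 | 1 1 1⟩
  {2,8}:  v_{2} + v_{8} = 2·v_{4} — sig = ⟨2 | 2⟩
  {6,8}:  v_{6} + v_{8} = 2·v_{10} — sig = ⟨2 | 2⟩
  {1,3,4}:  v_{1} + v_{3} + v_{4} = v_{5} — sig = ⟨3 | 1⟩
  {1,3,9}:  v_{1} + v_{3} + v_{9} = v_{6} — sig = ⟨3 | 1⟩
  {1,3,8}:  v_{1} + v_{3} + v_{8} = v_{5} + v_{10} — sig = ⟨3 | 1 1⟩

Sorted signature multiset PRS(X):
[⟨2 | 0⟩, ⟨2 | 0⟩, ⟨2 | 1⟩, ⟨2 | 1⟩, ⟨2 | 1⟩, ⟨2 | 1⟩, ⟨2 | 1⟩, ⟨2 | 1⟩, ⟨2 | 1 1 1⟩, ⟨2 | 1 1 1⟩, ⟨2 | 2⟩, ⟨2 | 2⟩, ⟨3 | 1⟩, ⟨3 | 1⟩, ⟨3 | 1 1⟩]


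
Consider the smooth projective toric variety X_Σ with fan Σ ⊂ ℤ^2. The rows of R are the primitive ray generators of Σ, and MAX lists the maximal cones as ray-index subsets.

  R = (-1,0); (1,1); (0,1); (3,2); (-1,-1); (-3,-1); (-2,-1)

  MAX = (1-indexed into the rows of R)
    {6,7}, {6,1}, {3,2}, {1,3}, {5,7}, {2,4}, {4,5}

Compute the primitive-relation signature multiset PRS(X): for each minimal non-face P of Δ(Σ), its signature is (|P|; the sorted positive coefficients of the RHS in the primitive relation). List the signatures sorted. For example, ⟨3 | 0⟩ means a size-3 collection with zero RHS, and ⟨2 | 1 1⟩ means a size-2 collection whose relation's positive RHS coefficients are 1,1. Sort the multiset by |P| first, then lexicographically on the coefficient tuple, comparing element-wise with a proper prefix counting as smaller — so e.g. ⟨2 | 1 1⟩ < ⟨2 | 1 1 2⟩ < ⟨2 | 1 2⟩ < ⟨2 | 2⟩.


Δ(Σ) — 7 vertices, 14 min non-faces:

  P={2,5}:  v_{2} + v_{5} = 0 — sig = ⟨2 | 0⟩
  P={1,2}:  v_{1} + v_{2} = v_{3} — sig = ⟨2 | 1⟩
  P={1,5}:  v_{1} + v_{5} = v_{7} — sig = ⟨2 | 1⟩
  P={1,7}:  v_{1} + v_{7} = v_{6} — sig = ⟨2 | 1⟩
  P={2,7}:  v_{2} + v_{7} = v_{1} — sig = ⟨2 | 1⟩
  P={3,5}:  v_{3} + v_{5} = v_{1} — sig = ⟨2 | 1⟩
  P={4,6}:  v_{4} + v_{6} = v_{3} — sig = ⟨2 | 1⟩
  P={4,7}:  v_{4} + v_{7} = v_{2} — sig = ⟨2 | 1⟩
  P={1,4}:  v_{1} + v_{4} = 2·v_{2} — sig = ⟨2 | 2⟩
  P={2,6}:  v_{2} + v_{6} = 2·v_{1} — sig = ⟨2 | 2⟩
  P={3,7}:  v_{3} + v_{7} = 2·v_{1} — sig = ⟨2 | 2⟩
  P={5,6}:  v_{5} + v_{6} = 2·v_{7} — sig = ⟨2 | 2⟩
  P={3,4}:  v_{3} + v_{4} = 3·v_{2} — sig = ⟨2 | 3⟩
  P={3,6}:  v_{3} + v_{6} = 3·v_{1} — sig = ⟨2 | 3⟩

Sorted signature multiset PRS(X):
{ ⟨2 | 0⟩,  ⟨2 | 1⟩ ×7,  ⟨2 | 2⟩ ×4,  ⟨2 | 3⟩ ×2 }


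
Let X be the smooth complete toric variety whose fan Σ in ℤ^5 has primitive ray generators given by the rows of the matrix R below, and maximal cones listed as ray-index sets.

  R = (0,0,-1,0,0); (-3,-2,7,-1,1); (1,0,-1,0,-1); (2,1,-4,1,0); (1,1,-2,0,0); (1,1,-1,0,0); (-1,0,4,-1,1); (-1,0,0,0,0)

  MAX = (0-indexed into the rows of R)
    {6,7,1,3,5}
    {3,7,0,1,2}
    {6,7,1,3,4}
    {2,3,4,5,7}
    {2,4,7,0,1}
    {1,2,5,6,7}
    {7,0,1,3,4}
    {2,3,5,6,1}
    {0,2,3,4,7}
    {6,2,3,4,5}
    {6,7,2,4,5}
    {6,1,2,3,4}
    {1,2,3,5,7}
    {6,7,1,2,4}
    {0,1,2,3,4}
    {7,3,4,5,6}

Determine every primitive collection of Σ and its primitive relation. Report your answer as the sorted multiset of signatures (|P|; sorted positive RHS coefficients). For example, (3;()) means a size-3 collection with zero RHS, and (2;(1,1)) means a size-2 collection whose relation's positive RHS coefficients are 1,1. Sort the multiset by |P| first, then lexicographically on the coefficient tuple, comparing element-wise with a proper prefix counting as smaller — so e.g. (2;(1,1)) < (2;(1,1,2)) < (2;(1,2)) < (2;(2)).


The 5 primitive collections of Σ (r=8, n=5):

  P = {0,5}:  v_{0} + v_{5} = v_{4} — sig = (2;(1))
  P = {0,6}:  v_{0} + v_{6} = v_{1} + 2·v_{4} — sig = (2;(1,2))
  P = {1,4,5}:  v_{1} + v_{4} + v_{5} = v_{6} — sig = (3;(1))
  P = {2,3,6,7}:  v_{2} + v_{3} + v_{6} + v_{7} = v_{5} — sig = (4;(1))
  P = {1,2,3,4,7}:  v_{1} + v_{2} + v_{3} + v_{4} + v_{7} = 0 — sig = (5;())

Sorted signature multiset PRS(X):
    |P|=2: 2 collections, coeffs (1), (1,2)
    |P|=3: 1 collection, coeffs (1)
    |P|=4: 1 collection, coeffs (1)
    |P|=5: 1 collection, coeffs ()


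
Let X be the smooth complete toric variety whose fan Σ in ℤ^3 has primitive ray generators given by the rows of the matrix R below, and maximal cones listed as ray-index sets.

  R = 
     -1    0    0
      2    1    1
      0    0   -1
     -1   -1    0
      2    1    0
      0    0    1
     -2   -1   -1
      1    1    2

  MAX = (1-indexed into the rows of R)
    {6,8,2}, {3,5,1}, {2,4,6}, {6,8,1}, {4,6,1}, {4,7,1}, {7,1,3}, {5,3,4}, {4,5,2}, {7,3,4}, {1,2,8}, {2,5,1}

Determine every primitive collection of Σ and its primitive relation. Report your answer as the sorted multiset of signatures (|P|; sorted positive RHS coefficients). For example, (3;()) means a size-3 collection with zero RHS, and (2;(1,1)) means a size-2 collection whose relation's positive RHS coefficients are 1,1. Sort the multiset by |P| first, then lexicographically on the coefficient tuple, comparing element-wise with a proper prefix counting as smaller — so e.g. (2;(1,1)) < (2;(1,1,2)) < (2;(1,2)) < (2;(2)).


14 collections generate NE(X_Σ); each relation:

  {2,7}:  v_{2} + v_{7} = 0  ⟹  sig = (2;())
  {3,6}:  v_{3} + v_{6} = 0  ⟹  sig = (2;())
  {2,3}:  v_{2} + v_{3} = v_{5}  ⟹  sig = (2;(1))
  {5,6}:  v_{5} + v_{6} = v_{2}  ⟹  sig = (2;(1))
  {5,7}:  v_{5} + v_{7} = v_{3}  ⟹  sig = (2;(1))
  {3,8}:  v_{3} + v_{8} = v_{1} + v_{2}  ⟹  sig = (2;(1,1))
  {6,7}:  v_{6} + v_{7} = v_{1} + v_{4}  ⟹  sig = (2;(1,1))
  {7,8}:  v_{7} + v_{8} = v_{1} + v_{6}  ⟹  sig = (2;(1,1))
  {5,8}:  v_{5} + v_{8} = v_{1} + 2·v_{2}  ⟹  sig = (2;(1,2))
  {4,8}:  v_{4} + v_{8} = 2·v_{6}  ⟹  sig = (2;(2))
  {1,4,5}:  v_{1} + v_{4} + v_{5} = 0  ⟹  sig = (3;())
  {1,2,4}:  v_{1} + v_{2} + v_{4} = v_{6}  ⟹  sig = (3;(1))
  {1,2,6}:  v_{1} + v_{2} + v_{6} = v_{8}  ⟹  sig = (3;(1))
  {1,3,4}:  v_{1} + v_{3} + v_{4} = v_{7}  ⟹  sig = (3;(1))

so the primitive-relation signature multiset is
{ (2;()) ×2,  (2;(1)) ×3,  (2;(1,1)) ×3,  (2;(1,2)),  (2;(2)),  (3;()),  (3;(1)) ×3 }


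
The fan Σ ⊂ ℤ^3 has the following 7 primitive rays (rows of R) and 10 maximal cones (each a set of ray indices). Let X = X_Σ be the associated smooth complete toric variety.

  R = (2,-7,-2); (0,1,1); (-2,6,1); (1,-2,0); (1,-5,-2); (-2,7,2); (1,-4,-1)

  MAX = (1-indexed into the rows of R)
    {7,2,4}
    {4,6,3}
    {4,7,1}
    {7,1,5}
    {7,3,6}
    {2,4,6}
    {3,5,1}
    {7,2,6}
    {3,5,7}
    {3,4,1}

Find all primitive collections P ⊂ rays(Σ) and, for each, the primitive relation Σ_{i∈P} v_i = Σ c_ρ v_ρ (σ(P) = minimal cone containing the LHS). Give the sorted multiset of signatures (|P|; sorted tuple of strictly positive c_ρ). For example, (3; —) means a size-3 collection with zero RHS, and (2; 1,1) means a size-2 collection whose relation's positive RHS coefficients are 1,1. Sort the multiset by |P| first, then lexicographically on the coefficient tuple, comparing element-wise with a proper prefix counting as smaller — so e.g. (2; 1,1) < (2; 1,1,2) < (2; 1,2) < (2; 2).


9 minimal non-faces of Δ(Σ) (on 7 rays):

  P = {1,6}:  v_{1} + v_{6} = 0 ; sig = (2; —)
  P = {2,3}:  v_{2} + v_{3} = v_{6} ; sig = (2; 1)
  P = {2,5}:  v_{2} + v_{5} = v_{7} ; sig = (2; 1)
  P = {4,5}:  v_{4} + v_{5} = v_{1} ; sig = (2; 1)
  P = {1,2}:  v_{1} + v_{2} = v_{4} + v_{7} ; sig = (2; 1,1)
  P = {5,6}:  v_{5} + v_{6} = v_{3} + v_{7} ; sig = (2; 1,1)
  P = {3,4,7}:  v_{3} + v_{4} + v_{7} = 0 ; sig = (3; —)
  P = {1,3,7}:  v_{1} + v_{3} + v_{7} = v_{5} ; sig = (3; 1)
  P = {4,6,7}:  v_{4} + v_{6} + v_{7} = v_{2} ; sig = (3; 1)

Sorted signature multiset PRS(X):
[(2; —), (2; 1), (2; 1), (2; 1), (2; 1,1), (2; 1,1), (3; —), (3; 1), (3; 1)]


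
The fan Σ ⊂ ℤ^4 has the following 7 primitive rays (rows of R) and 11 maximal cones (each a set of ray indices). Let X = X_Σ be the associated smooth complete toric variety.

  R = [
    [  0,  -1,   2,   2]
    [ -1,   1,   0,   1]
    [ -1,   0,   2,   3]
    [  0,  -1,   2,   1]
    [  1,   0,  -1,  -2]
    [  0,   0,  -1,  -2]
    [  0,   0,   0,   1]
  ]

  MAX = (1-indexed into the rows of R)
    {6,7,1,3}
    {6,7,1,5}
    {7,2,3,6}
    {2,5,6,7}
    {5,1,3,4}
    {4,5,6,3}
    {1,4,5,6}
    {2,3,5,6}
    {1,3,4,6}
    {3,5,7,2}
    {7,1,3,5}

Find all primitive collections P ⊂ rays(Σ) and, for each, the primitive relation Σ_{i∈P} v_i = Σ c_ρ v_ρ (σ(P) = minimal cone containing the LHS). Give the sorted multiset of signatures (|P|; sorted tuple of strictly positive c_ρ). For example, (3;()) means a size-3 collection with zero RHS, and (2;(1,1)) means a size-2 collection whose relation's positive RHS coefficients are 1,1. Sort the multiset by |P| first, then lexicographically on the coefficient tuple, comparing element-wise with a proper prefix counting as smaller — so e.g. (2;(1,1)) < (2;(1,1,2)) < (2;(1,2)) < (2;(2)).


Δ(Σ) — 7 vertices, 5 min non-faces:

  {1,2}:  v_{1} + v_{2} = v_{3}  so sig = (2;(1))
  {4,7}:  v_{4} + v_{7} = v_{1}  so sig = (2;(1))
  {2,4}:  v_{2} + v_{4} = 2·v_{3} + v_{5} + v_{6}  so sig = (2;(1,1,2))
  {3,5,6,7}:  v_{3} + v_{5} + v_{6} + v_{7} = 0  so sig = (4;())
  {1,3,5,6}:  v_{1} + v_{3} + v_{5} + v_{6} = v_{4}  so sig = (4;(1))

Sorted signature multiset PRS(X):
    |P|=2: 3 collections, coeffs (1), (1), (1,1,2)
    |P|=4: 2 collections, coeffs (), (1)


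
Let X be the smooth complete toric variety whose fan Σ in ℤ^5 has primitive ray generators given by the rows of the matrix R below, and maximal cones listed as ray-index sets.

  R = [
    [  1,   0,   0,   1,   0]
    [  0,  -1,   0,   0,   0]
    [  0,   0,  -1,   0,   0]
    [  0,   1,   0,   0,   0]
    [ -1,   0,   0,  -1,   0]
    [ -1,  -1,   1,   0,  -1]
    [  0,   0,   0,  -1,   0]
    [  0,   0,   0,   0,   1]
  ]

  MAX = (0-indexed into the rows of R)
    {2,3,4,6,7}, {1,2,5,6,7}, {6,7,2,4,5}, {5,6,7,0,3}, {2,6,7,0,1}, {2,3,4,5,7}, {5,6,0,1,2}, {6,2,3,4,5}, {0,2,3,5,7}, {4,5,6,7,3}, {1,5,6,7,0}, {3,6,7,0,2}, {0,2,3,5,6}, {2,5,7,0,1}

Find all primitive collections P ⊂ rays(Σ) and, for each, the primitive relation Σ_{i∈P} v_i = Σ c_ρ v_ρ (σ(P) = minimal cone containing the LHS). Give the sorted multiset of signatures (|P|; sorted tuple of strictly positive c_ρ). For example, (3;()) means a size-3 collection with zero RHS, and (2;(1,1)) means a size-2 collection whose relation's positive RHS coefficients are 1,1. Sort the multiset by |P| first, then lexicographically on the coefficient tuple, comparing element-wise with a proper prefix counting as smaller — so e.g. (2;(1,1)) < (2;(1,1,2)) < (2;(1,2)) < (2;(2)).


5 minimal non-faces of Δ(Σ) (on 8 rays):

  P = {0,4}:  v_{0} + v_{4} = 0 — sig = (2;())
  P = {1,3}:  v_{1} + v_{3} = 0 — sig = (2;())
  P = {1,4}:  v_{1} + v_{4} = v_{2} + v_{5} + v_{6} + v_{7} — sig = (2;(1,1,1,1))
  P = {0,2,5,6,7}:  v_{0} + v_{2} + v_{5} + v_{6} + v_{7} = v_{1} — sig = (5;(1))
  P = {2,3,5,6,7}:  v_{2} + v_{3} + v_{5} + v_{6} + v_{7} = v_{4} — sig = (5;(1))

so the primitive-relation signature multiset is
    (2;())
    (2;())
    (2;(1,1,1,1))
    (5;(1))
    (5;(1))


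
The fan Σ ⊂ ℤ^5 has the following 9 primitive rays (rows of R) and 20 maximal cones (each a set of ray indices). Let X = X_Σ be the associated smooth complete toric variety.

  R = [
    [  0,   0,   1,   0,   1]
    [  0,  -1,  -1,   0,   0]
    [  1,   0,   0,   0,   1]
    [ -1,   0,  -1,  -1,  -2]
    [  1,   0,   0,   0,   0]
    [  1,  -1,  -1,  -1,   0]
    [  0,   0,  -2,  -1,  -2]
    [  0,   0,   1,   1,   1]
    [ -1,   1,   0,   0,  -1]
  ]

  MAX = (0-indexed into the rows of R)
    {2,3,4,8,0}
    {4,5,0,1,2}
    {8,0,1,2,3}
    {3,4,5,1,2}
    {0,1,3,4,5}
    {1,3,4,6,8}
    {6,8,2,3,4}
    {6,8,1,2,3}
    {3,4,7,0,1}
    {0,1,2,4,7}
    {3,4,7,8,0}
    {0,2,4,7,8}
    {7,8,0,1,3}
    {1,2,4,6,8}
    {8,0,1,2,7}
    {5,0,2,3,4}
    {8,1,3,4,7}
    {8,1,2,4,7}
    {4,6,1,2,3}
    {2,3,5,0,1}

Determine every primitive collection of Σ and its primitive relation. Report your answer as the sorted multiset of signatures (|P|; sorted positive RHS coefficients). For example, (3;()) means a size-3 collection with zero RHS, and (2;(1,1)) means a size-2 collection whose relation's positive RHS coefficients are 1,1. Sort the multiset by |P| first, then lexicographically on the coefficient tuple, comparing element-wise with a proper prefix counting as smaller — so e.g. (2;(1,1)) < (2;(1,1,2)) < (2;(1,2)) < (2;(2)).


Σ has 9 primitive collections:

  P={0,6}:  v_{0} + v_{6} = v_{2} + v_{3} ; sig = (2;(1,1))
  P={5,8}:  v_{5} + v_{8} = v_{2} + v_{3} ; sig = (2;(1,1))
  P={5,7}:  v_{5} + v_{7} = v_{0} + v_{1} + v_{4} ; sig = (2;(1,1,1))
  P={6,7}:  v_{6} + v_{7} = v_{1} + v_{4} + v_{8} ; sig = (2;(1,1,1))
  P={5,6}:  v_{5} + v_{6} = v_{1} + 2·v_{2} + 2·v_{3} + v_{4} ; sig = (2;(1,1,2,2))
  P={2,3,7}:  v_{2} + v_{3} + v_{7} = 0 ; sig = (3;())
  P={0,1,4,8}:  v_{0} + v_{1} + v_{4} + v_{8} = 0 ; sig = (4;())
  P={0,1,2,3,4}:  v_{0} + v_{1} + v_{2} + v_{3} + v_{4} = v_{5} ; sig = (5;(1))
  P={1,2,3,4,8}:  v_{1} + v_{2} + v_{3} + v_{4} + v_{8} = v_{6} ; sig = (5;(1))

Signatures (|P|; sorted positive RHS coefficients), sorted:
{ (2;(1,1)) ×2,  (2;(1,1,1)) ×2,  (2;(1,1,2,2)),  (3;()),  (4;()),  (5;(1)) ×2 }


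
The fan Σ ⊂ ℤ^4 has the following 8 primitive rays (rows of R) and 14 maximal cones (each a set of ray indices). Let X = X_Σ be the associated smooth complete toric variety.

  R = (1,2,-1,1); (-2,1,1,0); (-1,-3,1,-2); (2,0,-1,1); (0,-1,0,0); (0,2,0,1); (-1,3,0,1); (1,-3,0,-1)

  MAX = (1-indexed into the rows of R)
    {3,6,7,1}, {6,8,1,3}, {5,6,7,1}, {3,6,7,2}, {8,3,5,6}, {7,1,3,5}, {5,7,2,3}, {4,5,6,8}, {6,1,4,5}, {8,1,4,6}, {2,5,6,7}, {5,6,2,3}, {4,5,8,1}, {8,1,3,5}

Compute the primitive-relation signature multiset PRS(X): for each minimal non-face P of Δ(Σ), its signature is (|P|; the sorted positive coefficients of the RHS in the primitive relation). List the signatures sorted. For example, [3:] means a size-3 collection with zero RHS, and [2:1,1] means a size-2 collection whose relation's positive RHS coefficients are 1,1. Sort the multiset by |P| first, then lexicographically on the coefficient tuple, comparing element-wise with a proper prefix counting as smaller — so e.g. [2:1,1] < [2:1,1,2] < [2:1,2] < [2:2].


Primitive collections (9):

  P = {7,8}:  v_{7} + v_{8} = 0 ; sig = [2:]
  P = {1,2}:  v_{1} + v_{2} = v_{7} ; sig = [2:1]
  P = {3,4}:  v_{3} + v_{4} = v_{8} ; sig = [2:1]
  P = {2,4}:  v_{2} + v_{4} = v_{5} + v_{6} ; sig = [2:1,1]
  P = {2,8}:  v_{2} + v_{8} = v_{3} + v_{5} + v_{6} ; sig = [2:1,1,1]
  P = {4,7}:  v_{4} + v_{7} = v_{1} + v_{5} + v_{6} ; sig = [2:1,1,1]
  P = {1,3,5,6}:  v_{1} + v_{3} + v_{5} + v_{6} = 0 ; sig = [4:]
  P = {1,5,6,8}:  v_{1} + v_{5} + v_{6} + v_{8} = v_{4} ; sig = [4:1]
  P = {3,5,6,7}:  v_{3} + v_{5} + v_{6} + v_{7} = v_{2} ; sig = [4:1]

so the primitive-relation signature multiset is
    |P|=2: 6 collections, coeffs (), (1), (1), (1,1), (1,1,1), (1,1,1)
    |P|=4: 3 collections, coeffs (), (1), (1)


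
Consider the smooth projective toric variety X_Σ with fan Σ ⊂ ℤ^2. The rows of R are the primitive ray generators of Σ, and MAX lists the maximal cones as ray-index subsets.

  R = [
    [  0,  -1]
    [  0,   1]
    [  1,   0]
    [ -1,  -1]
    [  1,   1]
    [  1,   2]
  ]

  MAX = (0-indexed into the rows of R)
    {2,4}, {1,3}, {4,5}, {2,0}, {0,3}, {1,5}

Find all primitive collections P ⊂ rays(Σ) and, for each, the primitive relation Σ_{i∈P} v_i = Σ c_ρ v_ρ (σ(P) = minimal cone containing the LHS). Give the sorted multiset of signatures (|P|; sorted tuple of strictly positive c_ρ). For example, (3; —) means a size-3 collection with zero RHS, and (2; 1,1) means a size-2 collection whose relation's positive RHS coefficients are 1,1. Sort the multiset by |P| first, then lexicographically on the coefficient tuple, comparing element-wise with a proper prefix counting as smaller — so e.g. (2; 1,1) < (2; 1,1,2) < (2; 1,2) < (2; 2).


Δ(Σ) — 6 vertices, 9 min non-faces:

  P = {0,1}:  v_{0} + v_{1} = 0  ⇒ sig = (2; —)
  P = {3,4}:  v_{3} + v_{4} = 0  ⇒ sig = (2; —)
  P = {0,4}:  v_{0} + v_{4} = v_{2}  ⇒ sig = (2; 1)
  P = {0,5}:  v_{0} + v_{5} = v_{4}  ⇒ sig = (2; 1)
  P = {1,2}:  v_{1} + v_{2} = v_{4}  ⇒ sig = (2; 1)
  P = {1,4}:  v_{1} + v_{4} = v_{5}  ⇒ sig = (2; 1)
  P = {2,3}:  v_{2} + v_{3} = v_{0}  ⇒ sig = (2; 1)
  P = {3,5}:  v_{3} + v_{5} = v_{1}  ⇒ sig = (2; 1)
  P = {2,5}:  v_{2} + v_{5} = 2·v_{4}  ⇒ sig = (2; 2)

Signatures (|P|; sorted positive RHS coefficients), sorted:
[(2; —), (2; —), (2; 1), (2; 1), (2; 1), (2; 1), (2; 1), (2; 1), (2; 2)]


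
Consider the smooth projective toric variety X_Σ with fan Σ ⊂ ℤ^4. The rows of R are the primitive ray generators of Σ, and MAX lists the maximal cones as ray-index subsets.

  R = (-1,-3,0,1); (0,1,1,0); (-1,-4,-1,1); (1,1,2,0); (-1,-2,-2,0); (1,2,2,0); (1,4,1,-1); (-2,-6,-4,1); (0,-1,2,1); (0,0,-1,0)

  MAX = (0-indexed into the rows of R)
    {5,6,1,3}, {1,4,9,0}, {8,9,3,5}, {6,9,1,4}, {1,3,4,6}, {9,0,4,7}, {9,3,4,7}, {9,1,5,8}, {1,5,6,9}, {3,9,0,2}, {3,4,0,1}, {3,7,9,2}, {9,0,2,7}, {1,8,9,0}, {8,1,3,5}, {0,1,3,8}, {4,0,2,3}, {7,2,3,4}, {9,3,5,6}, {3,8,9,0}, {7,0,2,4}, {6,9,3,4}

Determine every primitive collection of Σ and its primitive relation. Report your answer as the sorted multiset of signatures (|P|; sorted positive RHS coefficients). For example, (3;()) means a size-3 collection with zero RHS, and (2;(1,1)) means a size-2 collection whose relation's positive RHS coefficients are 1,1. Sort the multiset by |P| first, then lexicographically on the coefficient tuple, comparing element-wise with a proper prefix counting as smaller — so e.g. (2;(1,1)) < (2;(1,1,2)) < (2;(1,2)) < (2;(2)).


Minimal non-faces — 17 found among 10 rays, 22 max cones:

  • {2,6}:  v_{2} + v_{6} = 0  ⇒ sig = (2;())
  • {4,5}:  v_{4} + v_{5} = 0  ⇒ sig = (2;())
  • {0,5}:  v_{0} + v_{5} = v_{8}  ⇒ sig = (2;(1))
  • {0,6}:  v_{0} + v_{6} = v_{1}  ⇒ sig = (2;(1))
  • {1,2}:  v_{1} + v_{2} = v_{0}  ⇒ sig = (2;(1))
  • {4,8}:  v_{4} + v_{8} = v_{0}  ⇒ sig = (2;(1))
  • {5,7}:  v_{5} + v_{7} = v_{2} + v_{9}  ⇒ sig = (2;(1,1))
  • {6,7}:  v_{6} + v_{7} = v_{4} + v_{9}  ⇒ sig = (2;(1,1))
  • {6,8}:  v_{6} + v_{8} = v_{1} + v_{5}  ⇒ sig = (2;(1,1))
  • {1,7}:  v_{1} + v_{7} = v_{0} + v_{4} + v_{9}  ⇒ sig = (2;(1,1,1))
  • {2,5}:  v_{2} + v_{5} = v_{0} + v_{3} + v_{9}  ⇒ sig = (2;(1,1,1))
  • {7,8}:  v_{7} + v_{8} = v_{0} + v_{2} + v_{9}  ⇒ sig = (2;(1,1,1))
  • {2,8}:  v_{2} + v_{8} = 2·v_{0} + v_{3} + v_{9}  ⇒ sig = (2;(1,1,2))
  • {1,3,9}:  v_{1} + v_{3} + v_{9} = v_{5}  ⇒ sig = (3;(1))
  • {2,4,9}:  v_{2} + v_{4} + v_{9} = v_{7}  ⇒ sig = (3;(1))
  • {0,3,7}:  v_{0} + v_{3} + v_{7} = 2·v_{2}  ⇒ sig = (3;(2))
  • {0,3,4,9}:  v_{0} + v_{3} + v_{4} + v_{9} = v_{2}  ⇒ sig = (4;(1))

Signatures (|P|; sorted positive RHS coefficients), sorted:
[(2;()), (2;()), (2;(1)), (2;(1)), (2;(1)), (2;(1)), (2;(1,1)), (2;(1,1)), (2;(1,1)), (2;(1,1,1)), (2;(1,1,1)), (2;(1,1,1)), (2;(1,1,2)), (3;(1)), (3;(1)), (3;(2)), (4;(1))]


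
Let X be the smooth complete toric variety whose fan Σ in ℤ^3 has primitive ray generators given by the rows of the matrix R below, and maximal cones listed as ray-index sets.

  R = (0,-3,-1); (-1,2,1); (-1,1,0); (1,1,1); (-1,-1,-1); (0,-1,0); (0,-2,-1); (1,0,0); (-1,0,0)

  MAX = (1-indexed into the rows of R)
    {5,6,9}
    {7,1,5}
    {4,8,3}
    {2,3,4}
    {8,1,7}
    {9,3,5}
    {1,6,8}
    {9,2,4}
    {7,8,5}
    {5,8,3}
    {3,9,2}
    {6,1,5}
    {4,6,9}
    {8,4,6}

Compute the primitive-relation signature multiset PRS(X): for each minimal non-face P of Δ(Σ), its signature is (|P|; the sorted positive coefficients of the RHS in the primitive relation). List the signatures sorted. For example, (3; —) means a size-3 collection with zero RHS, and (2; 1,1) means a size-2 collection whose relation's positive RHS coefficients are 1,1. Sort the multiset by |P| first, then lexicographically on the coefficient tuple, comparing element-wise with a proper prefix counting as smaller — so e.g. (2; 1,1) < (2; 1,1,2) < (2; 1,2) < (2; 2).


The 18 primitive collections of Σ (r=9, n=3):

  • {4,5}:  v_{4} + v_{5} = 0  ⟹  sig = (2; —)
  • {8,9}:  v_{8} + v_{9} = 0  ⟹  sig = (2; —)
  • {2,7}:  v_{2} + v_{7} = v_{9}  ⟹  sig = (2; 1)
  • {3,6}:  v_{3} + v_{6} = v_{9}  ⟹  sig = (2; 1)
  • {3,7}:  v_{3} + v_{7} = v_{5}  ⟹  sig = (2; 1)
  • {6,7}:  v_{6} + v_{7} = v_{1}  ⟹  sig = (2; 1)
  • {1,2}:  v_{1} + v_{2} = v_{6} + v_{9}  ⟹  sig = (2; 1,1)
  • {1,3}:  v_{1} + v_{3} = v_{5} + v_{6}  ⟹  sig = (2; 1,1)
  • {2,5}:  v_{2} + v_{5} = v_{3} + v_{9}  ⟹  sig = (2; 1,1)
  • {2,8}:  v_{2} + v_{8} = v_{3} + v_{4}  ⟹  sig = (2; 1,1)
  • {4,7}:  v_{4} + v_{7} = v_{6} + v_{8}  ⟹  sig = (2; 1,1)
  • {7,9}:  v_{7} + v_{9} = v_{5} + v_{6}  ⟹  sig = (2; 1,1)
  • {1,4}:  v_{1} + v_{4} = 2·v_{6} + v_{8}  ⟹  sig = (2; 1,2)
  • {1,9}:  v_{1} + v_{9} = v_{5} + 2·v_{6}  ⟹  sig = (2; 1,2)
  • {2,6}:  v_{2} + v_{6} = v_{4} + 2·v_{9}  ⟹  sig = (2; 1,2)
  • {3,4,9}:  v_{3} + v_{4} + v_{9} = v_{2}  ⟹  sig = (3; 1)
  • {5,6,8}:  v_{5} + v_{6} + v_{8} = v_{7}  ⟹  sig = (3; 1)
  • {1,5,8}:  v_{1} + v_{5} + v_{8} = 2·v_{7}  ⟹  sig = (3; 2)

Sorted signature multiset PRS(X):
    (2; —)
    (2; —)
    (2; 1)
    (2; 1)
    (2; 1)
    (2; 1)
    (2; 1,1)
    (2; 1,1)
    (2; 1,1)
    (2; 1,1)
    (2; 1,1)
    (2; 1,1)
    (2; 1,2)
    (2; 1,2)
    (2; 1,2)
    (3; 1)
    (3; 1)
    (3; 2)


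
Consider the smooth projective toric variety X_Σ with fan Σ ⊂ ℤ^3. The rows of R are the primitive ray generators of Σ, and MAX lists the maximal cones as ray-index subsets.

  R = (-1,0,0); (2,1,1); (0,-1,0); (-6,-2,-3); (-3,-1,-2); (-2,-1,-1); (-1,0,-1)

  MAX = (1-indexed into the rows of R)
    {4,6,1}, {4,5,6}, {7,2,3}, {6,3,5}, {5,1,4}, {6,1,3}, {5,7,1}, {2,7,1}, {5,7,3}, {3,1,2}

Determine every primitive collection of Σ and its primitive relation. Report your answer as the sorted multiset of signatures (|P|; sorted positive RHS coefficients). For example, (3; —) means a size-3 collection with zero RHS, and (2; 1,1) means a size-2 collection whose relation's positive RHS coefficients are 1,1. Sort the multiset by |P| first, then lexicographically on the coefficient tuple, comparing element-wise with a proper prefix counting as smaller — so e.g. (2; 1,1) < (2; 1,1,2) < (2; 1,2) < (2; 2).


Σ has 9 primitive collections:

  P={2,6}:  v_{2} + v_{6} = 0  →  sig = (2; —)
  P={2,5}:  v_{2} + v_{5} = v_{7}  →  sig = (2; 1)
  P={6,7}:  v_{6} + v_{7} = v_{5}  →  sig = (2; 1)
  P={2,4}:  v_{2} + v_{4} = v_{1} + v_{5}  →  sig = (2; 1,1)
  P={4,7}:  v_{4} + v_{7} = v_{1} + 2·v_{5}  →  sig = (2; 1,2)
  P={3,4}:  v_{3} + v_{4} = 3·v_{6}  →  sig = (2; 3)
  P={1,3,7}:  v_{1} + v_{3} + v_{7} = v_{6}  →  sig = (3; 1)
  P={1,5,6}:  v_{1} + v_{5} + v_{6} = v_{4}  →  sig = (3; 1)
  P={1,3,5}:  v_{1} + v_{3} + v_{5} = 2·v_{6}  →  sig = (3; 2)

Hence PRS(X_Σ) =
{ (2; —),  (2; 1) ×2,  (2; 1,1),  (2; 1,2),  (2; 3),  (3; 1) ×2,  (3; 2) }


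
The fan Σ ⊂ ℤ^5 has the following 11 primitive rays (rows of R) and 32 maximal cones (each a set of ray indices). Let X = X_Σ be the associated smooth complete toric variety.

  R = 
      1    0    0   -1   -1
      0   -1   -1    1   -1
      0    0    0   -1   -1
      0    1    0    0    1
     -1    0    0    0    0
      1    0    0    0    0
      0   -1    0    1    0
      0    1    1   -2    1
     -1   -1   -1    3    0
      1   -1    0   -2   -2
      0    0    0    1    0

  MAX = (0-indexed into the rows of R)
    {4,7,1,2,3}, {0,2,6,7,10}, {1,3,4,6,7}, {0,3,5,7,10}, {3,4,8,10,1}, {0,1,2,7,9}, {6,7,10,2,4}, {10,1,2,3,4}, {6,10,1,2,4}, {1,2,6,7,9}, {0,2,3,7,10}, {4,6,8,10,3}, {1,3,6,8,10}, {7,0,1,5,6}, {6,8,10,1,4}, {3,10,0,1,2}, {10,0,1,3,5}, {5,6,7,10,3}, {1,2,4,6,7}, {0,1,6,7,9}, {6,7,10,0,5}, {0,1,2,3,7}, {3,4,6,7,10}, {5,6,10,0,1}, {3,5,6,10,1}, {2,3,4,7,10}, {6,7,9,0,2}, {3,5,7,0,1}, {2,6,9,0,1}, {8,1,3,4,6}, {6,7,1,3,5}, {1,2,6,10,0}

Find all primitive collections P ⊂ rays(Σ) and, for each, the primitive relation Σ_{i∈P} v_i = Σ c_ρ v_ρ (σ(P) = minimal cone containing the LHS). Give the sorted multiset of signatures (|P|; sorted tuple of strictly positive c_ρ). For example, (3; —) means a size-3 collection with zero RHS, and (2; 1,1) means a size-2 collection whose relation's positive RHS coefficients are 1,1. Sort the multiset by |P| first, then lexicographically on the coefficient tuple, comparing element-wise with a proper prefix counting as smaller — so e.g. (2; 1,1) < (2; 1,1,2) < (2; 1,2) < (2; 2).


|primitive collections| = 17. Relations:

  P = {4,5}:  v_{4} + v_{5} = 0  ⟹  sig = (2; —)
  P = {0,4}:  v_{0} + v_{4} = v_{2}  ⟹  sig = (2; 1)
  P = {2,5}:  v_{2} + v_{5} = v_{0}  ⟹  sig = (2; 1)
  P = {0,8}:  v_{0} + v_{8} = v_{1} + v_{10}  ⟹  sig = (2; 1,1)
  P = {2,8}:  v_{2} + v_{8} = v_{1} + v_{4} + v_{10}  ⟹  sig = (2; 1,1,1)
  P = {3,9}:  v_{3} + v_{9} = v_{0} + v_{1} + v_{7}  ⟹  sig = (2; 1,1,1)
  P = {7,8}:  v_{7} + v_{8} = v_{3} + v_{4} + v_{6}  ⟹  sig = (2; 1,1,1)
  P = {8,9}:  v_{8} + v_{9} = v_{1} + v_{2} + v_{6}  ⟹  sig = (2; 1,1,1)
  P = {9,10}:  v_{9} + v_{10} = v_{0} + v_{2} + v_{6}  ⟹  sig = (2; 1,1,1)
  P = {5,8}:  v_{5} + v_{8} = v_{1} + v_{3} + v_{6} + v_{10}  ⟹  sig = (2; 1,1,1,1)
  P = {4,9}:  v_{4} + v_{9} = v_{1} + 2·v_{2} + v_{6} + v_{7}  ⟹  sig = (2; 1,1,1,2)
  P = {5,9}:  v_{5} + v_{9} = 2·v_{0} + v_{1} + v_{6} + v_{7}  ⟹  sig = (2; 1,1,1,2)
  P = {1,7,10}:  v_{1} + v_{7} + v_{10} = 0  ⟹  sig = (3; —)
  P = {2,3,6}:  v_{2} + v_{3} + v_{6} = 0  ⟹  sig = (3; —)
  P = {0,3,6}:  v_{0} + v_{3} + v_{6} = v_{5}  ⟹  sig = (3; 1)
  P = {0,1,2,6,7}:  v_{0} + v_{1} + v_{2} + v_{6} + v_{7} = v_{9}  ⟹  sig = (5; 1)
  P = {1,3,4,6,10}:  v_{1} + v_{3} + v_{4} + v_{6} + v_{10} = v_{8}  ⟹  sig = (5; 1)

Signatures (|P|; sorted positive RHS coefficients), sorted:
[(2; —), (2; 1), (2; 1), (2; 1,1), (2; 1,1,1), (2; 1,1,1), (2; 1,1,1), (2; 1,1,1), (2; 1,1,1), (2; 1,1,1,1), (2; 1,1,1,2), (2; 1,1,1,2), (3; —), (3; —), (3; 1), (5; 1), (5; 1)]


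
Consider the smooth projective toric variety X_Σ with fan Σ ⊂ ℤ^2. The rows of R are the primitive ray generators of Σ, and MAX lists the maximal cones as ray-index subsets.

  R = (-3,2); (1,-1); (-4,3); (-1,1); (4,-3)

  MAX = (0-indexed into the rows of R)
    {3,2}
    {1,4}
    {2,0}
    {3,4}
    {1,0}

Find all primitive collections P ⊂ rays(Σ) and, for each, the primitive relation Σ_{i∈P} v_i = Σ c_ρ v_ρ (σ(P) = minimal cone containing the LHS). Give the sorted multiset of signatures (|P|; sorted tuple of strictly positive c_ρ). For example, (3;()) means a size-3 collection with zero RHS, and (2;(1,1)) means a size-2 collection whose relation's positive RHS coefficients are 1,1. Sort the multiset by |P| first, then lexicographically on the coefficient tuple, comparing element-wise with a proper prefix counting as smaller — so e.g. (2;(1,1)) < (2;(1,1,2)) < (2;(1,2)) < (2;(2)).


Primitive collections (5):

  {1,3}:  v_{1} + v_{3} = 0  ⇒ sig = (2;())
  {2,4}:  v_{2} + v_{4} = 0  ⇒ sig = (2;())
  {0,3}:  v_{0} + v_{3} = v_{2}  ⇒ sig = (2;(1))
  {0,4}:  v_{0} + v_{4} = v_{1}  ⇒ sig = (2;(1))
  {1,2}:  v_{1} + v_{2} = v_{0}  ⇒ sig = (2;(1))

Sorted signature multiset PRS(X):
    (2;())
    (2;())
    (2;(1))
    (2;(1))
    (2;(1))


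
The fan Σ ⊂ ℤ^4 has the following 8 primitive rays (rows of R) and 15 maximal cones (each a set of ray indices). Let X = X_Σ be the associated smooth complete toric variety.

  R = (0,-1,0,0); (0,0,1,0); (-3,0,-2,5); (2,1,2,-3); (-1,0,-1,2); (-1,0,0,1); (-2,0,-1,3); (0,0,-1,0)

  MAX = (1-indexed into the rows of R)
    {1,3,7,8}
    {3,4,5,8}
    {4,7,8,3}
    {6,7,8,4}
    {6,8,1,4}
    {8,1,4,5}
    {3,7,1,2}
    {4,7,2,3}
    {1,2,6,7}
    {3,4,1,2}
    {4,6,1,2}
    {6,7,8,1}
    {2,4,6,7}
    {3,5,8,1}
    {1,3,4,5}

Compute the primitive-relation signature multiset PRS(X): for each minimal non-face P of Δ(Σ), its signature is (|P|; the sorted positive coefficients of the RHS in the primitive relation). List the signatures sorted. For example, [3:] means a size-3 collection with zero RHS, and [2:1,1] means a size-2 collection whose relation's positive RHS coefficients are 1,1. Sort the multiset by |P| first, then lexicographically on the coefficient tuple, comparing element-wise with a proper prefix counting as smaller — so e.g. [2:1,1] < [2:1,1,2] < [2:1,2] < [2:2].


|primitive collections| = 7. Relations:

  • {2,8}:  v_{2} + v_{8} = 0  ⟹  sig = [2:]
  • {5,6}:  v_{5} + v_{6} = v_{7}  ⟹  sig = [2:1]
  • {5,7}:  v_{5} + v_{7} = v_{3}  ⟹  sig = [2:1]
  • {2,5}:  v_{2} + v_{5} = v_{1} + v_{3} + v_{4}  ⟹  sig = [2:1,1,1]
  • {3,6}:  v_{3} + v_{6} = 2·v_{7}  ⟹  sig = [2:2]
  • {1,4,7}:  v_{1} + v_{4} + v_{7} = v_{2}  ⟹  sig = [3:1]
  • {1,3,4,8}:  v_{1} + v_{3} + v_{4} + v_{8} = v_{5}  ⟹  sig = [4:1]

Sorted signature multiset PRS(X):
[[2:], [2:1], [2:1], [2:1,1,1], [2:2], [3:1], [4:1]]
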